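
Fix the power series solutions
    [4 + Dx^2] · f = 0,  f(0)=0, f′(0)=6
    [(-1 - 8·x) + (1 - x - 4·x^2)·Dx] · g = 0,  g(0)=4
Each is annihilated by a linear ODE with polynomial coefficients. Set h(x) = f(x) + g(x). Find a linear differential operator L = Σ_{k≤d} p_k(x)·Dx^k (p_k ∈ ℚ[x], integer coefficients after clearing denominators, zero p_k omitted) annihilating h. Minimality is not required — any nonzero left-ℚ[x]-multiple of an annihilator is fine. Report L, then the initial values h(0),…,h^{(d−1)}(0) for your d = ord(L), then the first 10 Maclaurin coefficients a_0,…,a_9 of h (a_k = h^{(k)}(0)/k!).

f: a_k = 0, 6, 0, -4, 0, 4/5, 0, -8/105, 0, 4/945, …
g: a_k = 4, 4, 20, 36, 116, 260, 724, 1764, 4660, 11716, …
h₀=f+g: left-lcm gives L₀, ord ≤ 3.
L = (-116 - 1008·x - 968·x^2 - 2688·x^3 - 640·x^4 - 1024·x^5) + (28 + 4·x - 8·x^2 - 200·x^3 - 480·x^4 - 384·x^5 - 512·x^6)·Dx + (-29 - 252·x - 242·x^2 - 672·x^3 - 160·x^4 - 256·x^5)·Dx^2 + (7 + x - 2·x^2 - 50·x^3 - 120·x^4 - 96·x^5 - 128·x^6)·Dx^3  (order 3).
h: a_k = 4, 10, 20, 32, 116, 1304/5, 724, 185212/105, 4660, 11071624/945, …
ICs: h(0) = 4, h′(0) = 10, h′′(0) = 40.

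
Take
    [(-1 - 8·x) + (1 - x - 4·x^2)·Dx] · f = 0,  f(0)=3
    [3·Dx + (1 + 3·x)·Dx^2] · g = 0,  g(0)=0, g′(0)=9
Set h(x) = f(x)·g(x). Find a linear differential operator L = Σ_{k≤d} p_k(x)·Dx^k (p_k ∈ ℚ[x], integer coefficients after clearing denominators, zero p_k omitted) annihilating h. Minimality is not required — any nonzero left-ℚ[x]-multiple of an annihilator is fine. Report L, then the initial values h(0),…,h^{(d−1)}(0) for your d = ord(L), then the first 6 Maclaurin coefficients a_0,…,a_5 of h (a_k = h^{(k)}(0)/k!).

f: a_k = 3, 3, 15, 27, 87, 195, …
g: a_k = 0, 9, -27/2, 27, -243/4, 729/5, …
f·g: L₀ = L_f ⊗_s L_g, ord ≤ 1·2.
L = (11 + 48·x) + (-1 + 25·x + 60·x^2)·Dx + (-1 - 2·x + 7·x^2 + 12·x^3)·Dx^2  (order 2).
h: a_k = 0, 27, -27/2, 351/2, -243/4, 21573/20, …
ICs: h(0) = 0, h′(0) = 27.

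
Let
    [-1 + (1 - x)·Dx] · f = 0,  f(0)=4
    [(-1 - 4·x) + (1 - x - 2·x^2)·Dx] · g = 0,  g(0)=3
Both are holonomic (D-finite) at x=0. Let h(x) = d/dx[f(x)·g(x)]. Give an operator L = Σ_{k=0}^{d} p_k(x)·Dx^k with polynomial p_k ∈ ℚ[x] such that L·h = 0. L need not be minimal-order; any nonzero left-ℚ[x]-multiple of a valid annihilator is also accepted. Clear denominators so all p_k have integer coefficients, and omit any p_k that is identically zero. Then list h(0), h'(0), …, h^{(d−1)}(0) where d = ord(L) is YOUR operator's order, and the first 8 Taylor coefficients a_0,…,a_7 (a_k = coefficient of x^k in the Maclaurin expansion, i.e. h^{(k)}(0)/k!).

f: a_k = 4, 4, 4, 4, 4, 4, 4, 4, …
g: a_k = 3, 3, 9, 15, 33, 63, 129, 255, …
h₀=f·g: eliminate ⇒ L₀, order ≤ 1·1.
h₀' ⇒ L via d/dx closure of L₀.
L = (5 - 9·x^2 - 16·x^3 + 24·x^4) + (-1 + x + 6·x^2 - 7·x^3 - 5·x^4 + 6·x^5)·Dx  (order 1).
h: a_k = 24, 120, 360, 1008, 2520, 6120, 14280, 32736, …
ICs: h(0) = 24.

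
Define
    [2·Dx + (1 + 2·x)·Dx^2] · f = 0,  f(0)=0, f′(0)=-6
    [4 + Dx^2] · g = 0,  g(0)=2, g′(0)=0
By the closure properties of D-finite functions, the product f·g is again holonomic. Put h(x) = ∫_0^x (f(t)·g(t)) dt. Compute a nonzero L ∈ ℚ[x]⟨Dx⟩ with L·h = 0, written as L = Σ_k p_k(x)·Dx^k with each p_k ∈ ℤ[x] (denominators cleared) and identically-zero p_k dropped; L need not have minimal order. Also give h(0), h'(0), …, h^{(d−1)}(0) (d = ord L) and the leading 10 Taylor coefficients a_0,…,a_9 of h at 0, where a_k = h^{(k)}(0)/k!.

f: a_k = 0, -6, 6, -8, 12, -96/5, 32, -384/7, 96, -512/3, …
g: a_k = 2, 0, -4, 0, 4/3, 0, -8/45, 0, 4/315, 0, …
L₀ := L_f ⊗_s L_g (sym. prod.), ord ≤ 4.
h=∫₀ˣh₀: take L = L₀·Dx.
L = (-48 + 192·x + 1216·x^2 + 2048·x^3 + 1024·x^4)·Dx + (32 + 320·x + 768·x^2 + 512·x^3)·Dx^2 + (160·x + 672·x^2 + 1024·x^3 + 512·x^4)·Dx^3 + (8 + 80·x + 192·x^2 + 128·x^3)·Dx^4 + (3 + 28·x + 92·x^2 + 128·x^3 + 64·x^4)·Dx^5  (order 5).
h: a_k = 0, 0, -6, 4, 2, 0, -12/5, 24/7, -186/35, 1184/135, …
ICs: h(0) = 0, h′(0) = 0, h′′(0) = -12, h′′′(0) = 24, h′′′′(0) = 48.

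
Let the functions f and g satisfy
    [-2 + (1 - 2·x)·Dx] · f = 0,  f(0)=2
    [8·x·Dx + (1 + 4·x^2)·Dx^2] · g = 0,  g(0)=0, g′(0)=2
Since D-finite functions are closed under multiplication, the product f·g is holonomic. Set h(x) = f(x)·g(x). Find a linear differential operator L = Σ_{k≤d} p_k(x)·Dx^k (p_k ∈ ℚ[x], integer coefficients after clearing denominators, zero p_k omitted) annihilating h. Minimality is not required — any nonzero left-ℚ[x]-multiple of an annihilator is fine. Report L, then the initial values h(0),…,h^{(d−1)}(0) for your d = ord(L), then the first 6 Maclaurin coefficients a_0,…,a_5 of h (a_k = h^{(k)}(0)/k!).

f: a_k = 2, 4, 8, 16, 32, 64, …
g: a_k = 0, 2, 0, -8/3, 0, 32/5, …
f·g: L₀ = L_f ⊗_s L_g, ord ≤ 1·2.
L = 16·x + (4 - 8·x + 32·x^2)·Dx + (-1 + 2·x - 4·x^2 + 8·x^3)·Dx^2  (order 2).
h: a_k = 0, 4, 8, 32/3, 64/3, 832/15, …
ICs: h(0) = 0, h′(0) = 4.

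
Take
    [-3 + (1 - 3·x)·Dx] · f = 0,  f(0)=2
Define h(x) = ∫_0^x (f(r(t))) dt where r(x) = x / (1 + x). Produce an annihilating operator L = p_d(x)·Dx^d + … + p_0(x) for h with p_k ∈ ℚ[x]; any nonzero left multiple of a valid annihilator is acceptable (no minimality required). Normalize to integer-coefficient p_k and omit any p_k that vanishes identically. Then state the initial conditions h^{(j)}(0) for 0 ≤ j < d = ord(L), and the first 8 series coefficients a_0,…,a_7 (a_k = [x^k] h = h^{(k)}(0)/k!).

L = 3·Dx + (-1 + x + 2·x^2)·Dx^2  (order 2).
h: a_k = 0, 2, 3, 4, 6, 48/5, 16, 192/7, …
ICs: h(0) = 0, h′(0) = 2.

f: a_k = 2, 6, 18, 54, 162, 486, 1458, 4374, …
Change of var in L_f (x↦r) gives L₀.
h=∫₀ˣh₀: take L = L₀·Dx.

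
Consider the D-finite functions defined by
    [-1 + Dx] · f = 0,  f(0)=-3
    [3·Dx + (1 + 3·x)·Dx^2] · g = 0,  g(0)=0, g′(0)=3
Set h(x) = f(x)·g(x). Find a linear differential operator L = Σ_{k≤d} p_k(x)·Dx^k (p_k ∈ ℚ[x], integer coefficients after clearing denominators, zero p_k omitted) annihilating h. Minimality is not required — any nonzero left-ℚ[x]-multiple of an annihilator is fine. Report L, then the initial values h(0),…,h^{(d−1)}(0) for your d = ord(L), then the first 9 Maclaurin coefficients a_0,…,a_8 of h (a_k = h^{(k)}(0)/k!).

L = (-2 + 3·x) + (1 - 6·x)·Dx + (1 + 3·x)·Dx^2  (order 2).
h: a_k = 0, -9, 9/2, -18, 39, -3867/40, 3921/16, -44561/70, 134669/80, …
ICs: h(0) = 0, h′(0) = -9.

f: a_k = -3, -3, -3/2, -1/2, -1/8, -1/40, -1/240, -1/1680, -1/13440, …
g: a_k = 0, 3, -9/2, 9, -81/4, 243/5, -243/2, 2187/7, -6561/8, …
f·g: L₀ = L_f ⊗_s L_g, ord ≤ 1·2.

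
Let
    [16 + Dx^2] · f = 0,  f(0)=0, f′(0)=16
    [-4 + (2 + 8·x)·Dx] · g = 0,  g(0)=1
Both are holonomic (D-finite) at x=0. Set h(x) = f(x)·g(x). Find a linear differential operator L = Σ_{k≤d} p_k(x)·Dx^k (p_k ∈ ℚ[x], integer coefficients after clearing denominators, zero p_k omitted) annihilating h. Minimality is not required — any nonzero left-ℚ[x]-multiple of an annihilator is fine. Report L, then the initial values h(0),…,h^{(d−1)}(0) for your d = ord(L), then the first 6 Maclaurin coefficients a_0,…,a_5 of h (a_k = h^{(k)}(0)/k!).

f: a_k = 0, 16, 0, -128/3, 0, 512/15, …
g: a_k = 1, 2, -2, 4, -10, 28, …
Product ⇒ symmetric product L₀, ord ≤ 2.
L = (28 + 128·x + 256·x^2) + (-4 - 16·x)·Dx + (1 + 8·x + 16·x^2)·Dx^2  (order 2).
h: a_k = 0, 16, 32, -224/3, -64/3, -608/15, …
ICs: h(0) = 0, h′(0) = 16.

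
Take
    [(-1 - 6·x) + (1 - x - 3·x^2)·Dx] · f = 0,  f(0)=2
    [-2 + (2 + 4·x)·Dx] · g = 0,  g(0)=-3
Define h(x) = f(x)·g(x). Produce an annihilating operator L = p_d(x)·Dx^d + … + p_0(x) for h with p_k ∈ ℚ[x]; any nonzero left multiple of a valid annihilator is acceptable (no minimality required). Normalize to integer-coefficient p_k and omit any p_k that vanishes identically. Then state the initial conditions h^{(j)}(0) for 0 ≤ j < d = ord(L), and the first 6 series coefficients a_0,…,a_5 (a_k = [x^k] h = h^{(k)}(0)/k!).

L = (2 + 7·x + 9·x^2) + (-1 - x + 5·x^2 + 6·x^3)·Dx  (order 1).
h: a_k = -6, -12, -27, -66, -573/4, -693/2, …
ICs: h(0) = -6.

f: a_k = 2, 2, 8, 14, 38, 80, …
g: a_k = -3, -3, 3/2, -3/2, 15/8, -21/8, …
f·g: L₀ = L_f ⊗_s L_g, ord ≤ 1·1.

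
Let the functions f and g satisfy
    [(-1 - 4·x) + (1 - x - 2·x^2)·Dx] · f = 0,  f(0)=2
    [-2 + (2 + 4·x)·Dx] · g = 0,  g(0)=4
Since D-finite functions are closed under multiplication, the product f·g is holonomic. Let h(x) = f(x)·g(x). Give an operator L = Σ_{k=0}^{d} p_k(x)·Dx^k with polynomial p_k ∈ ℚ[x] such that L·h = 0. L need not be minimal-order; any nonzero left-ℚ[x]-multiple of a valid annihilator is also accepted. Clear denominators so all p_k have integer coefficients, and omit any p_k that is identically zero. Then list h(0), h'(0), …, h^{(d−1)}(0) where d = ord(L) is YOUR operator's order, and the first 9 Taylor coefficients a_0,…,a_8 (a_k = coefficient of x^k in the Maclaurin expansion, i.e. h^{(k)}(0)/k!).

f: a_k = 2, 2, 6, 10, 22, 42, 86, 170, 342, …
g: a_k = 4, 4, -2, 2, -5/2, 7/2, -21/4, 33/4, -429/32, …
f·g: L₀ = L_f ⊗_s L_g, ord ≤ 1·1.
L = (2 + 5·x + 6·x^2) + (-1 - x + 4·x^2 + 4·x^3)·Dx  (order 1).
h: a_k = 8, 16, 28, 64, 115, 250, 939/2, 986, 30371/16, …
ICs: h(0) = 8.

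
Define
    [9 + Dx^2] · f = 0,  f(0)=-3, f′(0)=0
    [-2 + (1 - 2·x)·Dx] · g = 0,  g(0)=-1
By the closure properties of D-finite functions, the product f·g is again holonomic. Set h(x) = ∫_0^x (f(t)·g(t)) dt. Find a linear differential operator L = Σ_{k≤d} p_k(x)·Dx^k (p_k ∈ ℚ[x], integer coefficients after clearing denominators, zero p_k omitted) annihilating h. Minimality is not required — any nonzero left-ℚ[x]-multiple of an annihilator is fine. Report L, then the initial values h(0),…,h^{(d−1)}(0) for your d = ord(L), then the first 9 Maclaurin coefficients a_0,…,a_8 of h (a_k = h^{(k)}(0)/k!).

L = (-9 + 18·x)·Dx + 4·Dx^2 + (-1 + 2·x)·Dx^3  (order 3).
h: a_k = 0, 3, 3, -1/2, -3/4, 33/40, 11/8, 1077/560, 1077/320, …
ICs: h(0) = 0, h′(0) = 3, h′′(0) = 6.

f: a_k = -3, 0, 27/2, 0, -81/8, 0, 243/80, 0, -2187/4480, …
g: a_k = -1, -2, -4, -8, -16, -32, -64, -128, -256, …
f·g: L₀ = L_f ⊗_s L_g, ord ≤ 2·1.
h=∫₀ˣh₀: take L = L₀·Dx.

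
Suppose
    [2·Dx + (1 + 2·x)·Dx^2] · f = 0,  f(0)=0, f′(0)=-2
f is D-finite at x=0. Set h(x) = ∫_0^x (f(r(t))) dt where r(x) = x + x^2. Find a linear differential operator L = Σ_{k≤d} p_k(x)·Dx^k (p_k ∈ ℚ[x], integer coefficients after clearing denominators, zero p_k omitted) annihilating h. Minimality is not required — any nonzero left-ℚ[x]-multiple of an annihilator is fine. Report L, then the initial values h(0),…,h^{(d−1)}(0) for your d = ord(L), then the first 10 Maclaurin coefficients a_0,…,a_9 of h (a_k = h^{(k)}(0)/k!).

L = (4·x + 4·x^2)·Dx^2 + (1 + 4·x + 6·x^2 + 4·x^3)·Dx^3  (order 3).
h: a_k = 0, 0, -1, 0, 1/3, -2/5, 4/15, 0, -2/7, 4/9, …
ICs: h(0) = 0, h′(0) = 0, h′′(0) = -2.

f: a_k = 0, -2, 2, -8/3, 4, -32/5, 32/3, -128/7, 32, -512/9, …
Substitute x→r, Dx→(1/r')Dx; clear ⇒ L₀.
Integrate: L := L₀·Dx.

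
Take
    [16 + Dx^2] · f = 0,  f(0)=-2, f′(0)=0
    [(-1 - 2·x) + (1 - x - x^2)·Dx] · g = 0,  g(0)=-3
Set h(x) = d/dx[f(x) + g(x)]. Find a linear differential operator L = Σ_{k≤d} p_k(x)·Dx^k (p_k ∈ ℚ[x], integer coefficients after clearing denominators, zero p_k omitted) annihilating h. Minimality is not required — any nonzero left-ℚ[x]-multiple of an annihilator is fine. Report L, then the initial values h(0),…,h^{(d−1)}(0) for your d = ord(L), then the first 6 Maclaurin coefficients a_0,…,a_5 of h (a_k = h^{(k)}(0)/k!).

L = (1472 + 2624·x + 2560·x^2 + 640·x^3 + 2240·x^4 + 2304·x^5 + 768·x^6) + (-272 - 112·x + 1008·x^2 - 160·x^3 - 800·x^4 + 576·x^5 + 896·x^6 + 256·x^7)·Dx + (92 + 164·x + 160·x^2 + 40·x^3 + 140·x^4 + 144·x^5 + 48·x^6)·Dx^2 + (-17 - 7·x + 63·x^2 - 10·x^3 - 50·x^4 + 36·x^5 + 56·x^6 + 16·x^7)·Dx^3  (order 3).
h: a_k = -3, 20, -27, -436/3, -120, -2486/15, …
ICs: h(0) = -3, h′(0) = 20, h′′(0) = -54.

f: a_k = -2, 0, 16, 0, -64/3, 0, …
g: a_k = -3, -3, -6, -9, -15, -24, …
f+g: L₀ = lclm(L_f,L_g), ord ≤ 2+1.
Differentiate: ansatz ord ≤ ord L₀ ⇒ L.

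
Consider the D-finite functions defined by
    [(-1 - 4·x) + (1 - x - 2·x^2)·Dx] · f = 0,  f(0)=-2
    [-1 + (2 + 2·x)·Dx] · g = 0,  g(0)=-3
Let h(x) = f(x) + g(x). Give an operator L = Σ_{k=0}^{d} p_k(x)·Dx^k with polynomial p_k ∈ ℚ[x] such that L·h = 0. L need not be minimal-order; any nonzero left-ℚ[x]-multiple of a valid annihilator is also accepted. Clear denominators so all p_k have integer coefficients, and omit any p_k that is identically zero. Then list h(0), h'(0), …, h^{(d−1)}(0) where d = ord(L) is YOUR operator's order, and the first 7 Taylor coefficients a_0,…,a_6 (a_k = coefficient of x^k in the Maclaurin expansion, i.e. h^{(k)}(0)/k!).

L = (-13 - 26·x - 40·x^2) + (25 + 69·x + 144·x^2 + 100·x^3)·Dx + (-2 - 20·x + 6·x^2 + 64·x^3 + 40·x^4)·Dx^2  (order 2).
h: a_k = -5, -7/2, -45/8, -163/16, -2801/128, -10773/256, -88001/1024, …
ICs: h(0) = -5, h′(0) = -7/2.

f: a_k = -2, -2, -6, -10, -22, -42, -86, …
g: a_k = -3, -3/2, 3/8, -3/16, 15/128, -21/256, 63/1024, …
Weyl lclm of L_f,L_g ⇒ L₀ (ord ≤ 2).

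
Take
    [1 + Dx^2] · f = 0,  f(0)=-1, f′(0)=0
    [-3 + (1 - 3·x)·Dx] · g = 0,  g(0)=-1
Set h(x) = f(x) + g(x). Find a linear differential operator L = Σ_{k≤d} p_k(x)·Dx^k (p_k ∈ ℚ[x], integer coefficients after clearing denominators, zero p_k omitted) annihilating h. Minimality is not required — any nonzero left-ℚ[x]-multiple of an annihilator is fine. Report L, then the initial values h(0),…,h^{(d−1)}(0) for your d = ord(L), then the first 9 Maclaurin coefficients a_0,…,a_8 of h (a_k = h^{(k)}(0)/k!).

L = (-165 + 18·x - 27·x^2) + (19 - 63·x + 27·x^2 - 27·x^3)·Dx + (-165 + 18·x - 27·x^2)·Dx^2 + (19 - 63·x + 27·x^2 - 27·x^3)·Dx^3  (order 3).
h: a_k = -2, -3, -17/2, -27, -1945/24, -243, -524879/720, -2187, -264539521/40320, …
ICs: h(0) = -2, h′(0) = -3, h′′(0) = -17.

f: a_k = -1, 0, 1/2, 0, -1/24, 0, 1/720, 0, -1/40320, …
g: a_k = -1, -3, -9, -27, -81, -243, -729, -2187, -6561, …
Sum ⇒ L₀ = lclm(L_f,L_g) in ℚ(x)⟨Dx⟩.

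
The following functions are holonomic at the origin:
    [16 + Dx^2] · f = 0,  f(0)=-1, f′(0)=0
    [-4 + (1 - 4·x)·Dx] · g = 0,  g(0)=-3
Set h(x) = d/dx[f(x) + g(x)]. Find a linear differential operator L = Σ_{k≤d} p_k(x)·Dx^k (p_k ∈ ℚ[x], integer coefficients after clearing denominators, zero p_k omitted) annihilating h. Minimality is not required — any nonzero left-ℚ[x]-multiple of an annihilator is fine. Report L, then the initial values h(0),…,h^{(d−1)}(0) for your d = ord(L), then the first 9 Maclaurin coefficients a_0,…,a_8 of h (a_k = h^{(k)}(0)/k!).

L = (1664 - 1024·x + 2048·x^2) + (-112 + 576·x - 768·x^2 + 1024·x^3)·Dx + (104 - 64·x + 128·x^2)·Dx^2 + (-7 + 36·x - 48·x^2 + 64·x^3)·Dx^3  (order 3).
h: a_k = -12, -80, -576, -9344/3, -15360, -1105408/15, -344064, -495456256/315, -7077888, …
ICs: h(0) = -12, h′(0) = -80, h′′(0) = -1152.

f: a_k = -1, 0, 8, 0, -32/3, 0, 256/45, 0, -512/315, …
g: a_k = -3, -12, -48, -192, -768, -3072, -12288, -49152, -196608, …
L₀ := lclm(L_f,L_g); ord L₀ ≤ 2+1.
h₀' ⇒ L via d/dx closure of L₀.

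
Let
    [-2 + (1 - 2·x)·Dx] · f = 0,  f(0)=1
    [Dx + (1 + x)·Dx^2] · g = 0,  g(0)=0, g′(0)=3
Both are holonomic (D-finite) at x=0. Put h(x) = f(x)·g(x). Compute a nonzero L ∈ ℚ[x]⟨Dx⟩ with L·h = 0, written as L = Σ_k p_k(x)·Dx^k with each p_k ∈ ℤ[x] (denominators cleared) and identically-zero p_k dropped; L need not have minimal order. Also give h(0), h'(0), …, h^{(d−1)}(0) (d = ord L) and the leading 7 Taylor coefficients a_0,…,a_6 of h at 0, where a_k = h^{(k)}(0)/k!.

f: a_k = 1, 2, 4, 8, 16, 32, 64, …
g: a_k = 0, 3, -3/2, 1, -3/4, 3/5, -1/2, …
h₀=f·g: eliminate ⇒ L₀, order ≤ 1·2.
L = 2 + (3 + 6·x)·Dx + (-1 + x + 2·x^2)·Dx^2  (order 2).
h: a_k = 0, 3, 9/2, 10, 77/4, 391/10, 777/10, …
ICs: h(0) = 0, h′(0) = 3.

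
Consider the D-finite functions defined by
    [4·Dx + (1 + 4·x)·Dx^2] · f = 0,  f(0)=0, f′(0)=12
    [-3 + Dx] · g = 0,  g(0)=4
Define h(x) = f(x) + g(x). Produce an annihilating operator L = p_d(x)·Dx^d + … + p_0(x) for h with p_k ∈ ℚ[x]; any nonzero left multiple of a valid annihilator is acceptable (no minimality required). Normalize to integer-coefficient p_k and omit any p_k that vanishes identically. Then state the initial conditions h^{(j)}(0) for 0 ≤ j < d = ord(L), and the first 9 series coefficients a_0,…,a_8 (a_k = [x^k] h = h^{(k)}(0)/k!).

L = (-132 - 144·x)·Dx + (23 - 72·x - 144·x^2)·Dx^2 + (7 + 40·x + 48·x^2)·Dx^3  (order 3).
h: a_k = 4, 24, -6, 82, -357/2, 1245/2, -40879/20, 140469/20, -27524391/1120, …
ICs: h(0) = 4, h′(0) = 24, h′′(0) = -12.

f: a_k = 0, 12, -24, 64, -192, 3072/5, -2048, 49152/7, -24576, …
g: a_k = 4, 12, 18, 18, 27/2, 81/10, 81/20, 243/140, 729/1120, …
h₀=f+g: left-lcm gives L₀, ord ≤ 3.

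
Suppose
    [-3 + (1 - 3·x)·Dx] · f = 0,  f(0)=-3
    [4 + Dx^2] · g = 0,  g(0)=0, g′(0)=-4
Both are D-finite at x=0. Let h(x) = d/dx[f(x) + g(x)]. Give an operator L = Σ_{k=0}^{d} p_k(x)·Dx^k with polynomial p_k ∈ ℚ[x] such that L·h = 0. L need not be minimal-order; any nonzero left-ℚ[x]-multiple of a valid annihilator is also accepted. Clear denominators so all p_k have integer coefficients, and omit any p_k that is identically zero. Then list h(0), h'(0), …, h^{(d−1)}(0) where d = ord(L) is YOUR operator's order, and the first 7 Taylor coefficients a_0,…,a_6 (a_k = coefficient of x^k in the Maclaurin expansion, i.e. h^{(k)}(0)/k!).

L = (1344 - 288·x + 432·x^2) + (-116 + 396·x - 216·x^2 + 216·x^3)·Dx + (336 - 72·x + 108·x^2)·Dx^2 + (-29 + 99·x - 54·x^2 + 54·x^3)·Dx^3  (order 3).
h: a_k = -13, -54, -235, -972, -10943/3, -13122, -2066699/45, …
ICs: h(0) = -13, h′(0) = -54, h′′(0) = -470.

f: a_k = -3, -9, -27, -81, -243, -729, -2187, …
g: a_k = 0, -4, 0, 8/3, 0, -8/15, 0, …
L₀ := lclm(L_f,L_g); ord L₀ ≤ 1+2.
Derive L from L₀ (diff closure).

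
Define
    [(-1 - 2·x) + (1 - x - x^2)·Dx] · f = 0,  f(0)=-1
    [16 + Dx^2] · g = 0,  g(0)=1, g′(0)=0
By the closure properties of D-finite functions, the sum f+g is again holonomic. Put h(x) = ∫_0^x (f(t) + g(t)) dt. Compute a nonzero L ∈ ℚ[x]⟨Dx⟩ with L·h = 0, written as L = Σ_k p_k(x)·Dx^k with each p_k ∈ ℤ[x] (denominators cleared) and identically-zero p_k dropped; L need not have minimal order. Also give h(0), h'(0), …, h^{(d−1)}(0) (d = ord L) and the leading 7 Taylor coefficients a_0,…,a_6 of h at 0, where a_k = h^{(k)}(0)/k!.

L = (272 + 384·x - 352·x^2 + 192·x^3 + 640·x^4 + 256·x^5)·Dx + (-160 + 368·x + 32·x^2 - 544·x^3 + 48·x^4 + 384·x^5 + 128·x^6)·Dx^2 + (17 + 24·x - 22·x^2 + 12·x^3 + 40·x^4 + 16·x^5)·Dx^3 + (-10 + 23·x + 2·x^2 - 34·x^3 + 3·x^4 + 24·x^5 + 8·x^6)·Dx^4  (order 4).
h: a_k = 0, 0, -1/2, -10/3, -3/4, 17/15, -4/3, …
ICs: h(0) = 0, h′(0) = 0, h′′(0) = -1, h′′′(0) = -20.

f: a_k = -1, -1, -2, -3, -5, -8, -13, …
g: a_k = 1, 0, -8, 0, 32/3, 0, -256/45, …
h₀=f+g: left-lcm gives L₀, ord ≤ 3.
h=∫h₀ ⇒ L = L₀·Dx.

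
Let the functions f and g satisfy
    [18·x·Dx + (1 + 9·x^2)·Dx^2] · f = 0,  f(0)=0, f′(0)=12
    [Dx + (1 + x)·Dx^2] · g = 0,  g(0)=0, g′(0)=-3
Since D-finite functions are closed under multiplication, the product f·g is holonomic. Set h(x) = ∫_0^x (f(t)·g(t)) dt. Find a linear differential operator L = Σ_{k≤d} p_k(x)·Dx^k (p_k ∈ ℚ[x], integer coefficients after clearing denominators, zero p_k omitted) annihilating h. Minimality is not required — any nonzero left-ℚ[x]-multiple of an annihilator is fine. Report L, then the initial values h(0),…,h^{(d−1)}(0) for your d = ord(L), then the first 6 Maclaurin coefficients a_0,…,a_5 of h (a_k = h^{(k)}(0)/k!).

f: a_k = 0, 12, 0, -36, 0, 972/5, …
g: a_k = 0, -3, 3/2, -1, 3/4, -3/5, …
f·g: L₀ = L_f ⊗_s L_g, ord ≤ 2·2.
h=∫₀ˣh₀: take L = L₀·Dx.
L = (1368 + 2700·x + 37584·x^2 + 95580·x^3 + 87480·x^4 + 37908·x^5 + 26244·x^7)·Dx^2 + (1298 + 9180·x + 54612·x^2 + 194724·x^3 + 324000·x^4 + 271188·x^5 + 102060·x^6 + 78732·x^7 + 91854·x^8)·Dx^3 + (76 + 2848·x + 12096·x^2 + 43992·x^3 + 117288·x^4 + 173016·x^5 + 139968·x^6 + 75816·x^7 + 78732·x^8 + 52488·x^9)·Dx^4 + (37 + 146·x + 901·x^2 + 2808·x^3 + 7362·x^4 + 15228·x^5 + 21546·x^6 + 17496·x^7 + 12393·x^8 + 13122·x^9 + 6561·x^10)·Dx^5  (order 5).
h: a_k = 0, 0, 0, -12, 9/2, 96/5, …
ICs: h(0) = 0, h′(0) = 0, h′′(0) = 0, h′′′(0) = -72, h′′′′(0) = 108.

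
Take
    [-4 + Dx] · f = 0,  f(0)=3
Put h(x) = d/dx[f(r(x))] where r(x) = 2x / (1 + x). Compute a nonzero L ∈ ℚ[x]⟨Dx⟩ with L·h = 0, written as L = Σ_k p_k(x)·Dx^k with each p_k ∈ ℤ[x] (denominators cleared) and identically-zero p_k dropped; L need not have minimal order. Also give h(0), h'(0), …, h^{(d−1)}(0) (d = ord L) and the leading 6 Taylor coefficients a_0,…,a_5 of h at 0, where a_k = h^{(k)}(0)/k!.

L = (6 - 2·x) + (-1 - 2·x - x^2)·Dx  (order 1).
h: a_k = 24, 144, 264, 32, -264, 368/5, …
ICs: h(0) = 24.

f: a_k = 3, 12, 24, 32, 32, 128/5, …
Substitute x→r, Dx→(1/r')Dx; clear ⇒ L₀.
Differentiate: ansatz ord ≤ ord L₀ ⇒ L.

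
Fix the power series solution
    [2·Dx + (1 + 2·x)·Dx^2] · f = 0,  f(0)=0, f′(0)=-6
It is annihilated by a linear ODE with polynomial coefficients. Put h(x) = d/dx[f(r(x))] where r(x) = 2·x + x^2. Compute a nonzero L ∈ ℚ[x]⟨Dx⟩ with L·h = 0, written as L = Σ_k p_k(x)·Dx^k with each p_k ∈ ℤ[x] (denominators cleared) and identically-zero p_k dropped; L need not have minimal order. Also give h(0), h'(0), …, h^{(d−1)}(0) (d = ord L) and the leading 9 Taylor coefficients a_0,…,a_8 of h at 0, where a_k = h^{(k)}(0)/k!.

L = (3 + 4·x + 2·x^2) + (1 + 5·x + 6·x^2 + 2·x^3)·Dx  (order 1).
h: a_k = -12, 36, -120, 408, -1392, 4752, -16224, 55392, -189120, …
ICs: h(0) = -12.

f: a_k = 0, -6, 6, -8, 12, -96/5, 32, -384/7, 96, …
f∘r: x↦r, Dx↦Dx/r' in L_f ⇒ L₀.
Derive L from L₀ (diff closure).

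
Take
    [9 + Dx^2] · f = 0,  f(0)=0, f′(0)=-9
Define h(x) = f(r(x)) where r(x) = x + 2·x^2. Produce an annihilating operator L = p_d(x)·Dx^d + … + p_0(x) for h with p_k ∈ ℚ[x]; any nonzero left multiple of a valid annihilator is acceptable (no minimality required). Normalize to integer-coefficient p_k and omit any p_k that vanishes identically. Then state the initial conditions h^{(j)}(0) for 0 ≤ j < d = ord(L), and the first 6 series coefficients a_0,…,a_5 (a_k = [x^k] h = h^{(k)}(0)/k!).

L = (9 + 108·x + 432·x^2 + 576·x^3) - 4·Dx + (1 + 4·x)·Dx^2  (order 2).
h: a_k = 0, -9, -18, 27/2, 81, 6237/40, …
ICs: h(0) = 0, h′(0) = -9.

f: a_k = 0, -9, 0, 27/2, 0, -243/40, …
f∘r: x↦r, Dx↦Dx/r' in L_f ⇒ L₀.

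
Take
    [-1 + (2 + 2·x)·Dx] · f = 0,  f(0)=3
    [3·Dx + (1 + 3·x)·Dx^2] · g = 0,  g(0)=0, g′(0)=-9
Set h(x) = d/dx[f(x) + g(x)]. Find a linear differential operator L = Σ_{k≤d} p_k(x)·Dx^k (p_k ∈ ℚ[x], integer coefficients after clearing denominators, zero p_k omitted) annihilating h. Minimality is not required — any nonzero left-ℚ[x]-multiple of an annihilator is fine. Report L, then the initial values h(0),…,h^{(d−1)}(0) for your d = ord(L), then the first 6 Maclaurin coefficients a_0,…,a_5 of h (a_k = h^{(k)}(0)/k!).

f: a_k = 3, 3/2, -3/8, 3/16, -15/128, 21/256, …
g: a_k = 0, -9, 27/2, -27, 243/4, -729/5, …
Sum ⇒ L₀ = lclm(L_f,L_g) in ℚ(x)⟨Dx⟩.
Differentiate: ansatz ord ≤ ord L₀ ⇒ L.
L = (27 + 9·x) + (69 + 126·x + 45·x^2)·Dx + (10 + 46·x + 54·x^2 + 18·x^3)·Dx^2  (order 2).
h: a_k = -15/2, 105/4, -1287/16, 7761/32, -186519/256, 1119555/512, …
ICs: h(0) = -15/2, h′(0) = 105/4.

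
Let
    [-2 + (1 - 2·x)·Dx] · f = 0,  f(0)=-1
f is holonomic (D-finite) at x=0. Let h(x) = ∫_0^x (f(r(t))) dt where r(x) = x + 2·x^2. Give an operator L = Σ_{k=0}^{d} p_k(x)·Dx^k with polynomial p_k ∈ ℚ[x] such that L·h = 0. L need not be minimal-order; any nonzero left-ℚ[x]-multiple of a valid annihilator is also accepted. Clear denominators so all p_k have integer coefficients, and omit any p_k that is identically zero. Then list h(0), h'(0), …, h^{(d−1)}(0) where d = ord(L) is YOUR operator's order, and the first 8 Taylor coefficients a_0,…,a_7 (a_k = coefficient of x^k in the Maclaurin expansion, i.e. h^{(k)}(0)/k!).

f: a_k = -1, -2, -4, -8, -16, -32, -64, -128, …
f∘r: x↦r, Dx↦Dx/r' in L_f ⇒ L₀.
h=∫h₀ ⇒ L = L₀·Dx.
L = (2 + 8·x)·Dx + (-1 + 2·x + 4·x^2)·Dx^2  (order 2).
h: a_k = 0, -1, -1, -8/3, -6, -16, -128/3, -832/7, …
ICs: h(0) = 0, h′(0) = -1.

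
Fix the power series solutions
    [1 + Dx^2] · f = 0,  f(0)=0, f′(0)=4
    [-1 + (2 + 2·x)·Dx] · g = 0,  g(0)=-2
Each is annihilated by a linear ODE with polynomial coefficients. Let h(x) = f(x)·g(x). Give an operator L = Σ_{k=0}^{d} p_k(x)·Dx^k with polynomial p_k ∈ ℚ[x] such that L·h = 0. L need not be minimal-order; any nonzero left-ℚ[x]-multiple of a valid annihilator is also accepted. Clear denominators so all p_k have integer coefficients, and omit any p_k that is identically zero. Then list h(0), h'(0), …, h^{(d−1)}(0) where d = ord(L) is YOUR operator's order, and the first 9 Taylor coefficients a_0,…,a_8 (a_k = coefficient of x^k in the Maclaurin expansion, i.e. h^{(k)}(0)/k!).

L = (7 + 8·x + 4·x^2) + (-4 - 4·x)·Dx + (4 + 8·x + 4·x^2)·Dx^2  (order 2).
h: a_k = 0, -8, -4, 7/3, 1/6, 19/240, -27/160, 983/8064, -7727/80640, …
ICs: h(0) = 0, h′(0) = -8.

f: a_k = 0, 4, 0, -2/3, 0, 1/30, 0, -1/1260, 0, …
g: a_k = -2, -1, 1/4, -1/8, 5/64, -7/128, 21/512, -33/1024, 429/16384, …
f·g: L₀ = L_f ⊗_s L_g, ord ≤ 2·1.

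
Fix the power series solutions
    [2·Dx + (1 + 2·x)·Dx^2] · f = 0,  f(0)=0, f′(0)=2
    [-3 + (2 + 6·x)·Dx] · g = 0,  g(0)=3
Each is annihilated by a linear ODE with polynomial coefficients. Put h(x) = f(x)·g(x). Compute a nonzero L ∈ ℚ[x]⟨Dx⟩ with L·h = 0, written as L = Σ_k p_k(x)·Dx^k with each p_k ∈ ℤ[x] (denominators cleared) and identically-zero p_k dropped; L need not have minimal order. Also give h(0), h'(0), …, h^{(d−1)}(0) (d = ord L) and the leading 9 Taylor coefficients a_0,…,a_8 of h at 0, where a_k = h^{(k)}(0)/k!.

L = (15 + 18·x) + (-4 - 12·x)·Dx + (4 + 32·x + 84·x^2 + 72·x^3)·Dx^2  (order 2).
h: a_k = 0, 6, 3, -31/4, 135/8, -11811/320, 52897/640, -3402537/17920, 16018701/35840, …
ICs: h(0) = 0, h′(0) = 6.

f: a_k = 0, 2, -2, 8/3, -4, 32/5, -32/3, 128/7, -32, …
g: a_k = 3, 9/2, -27/8, 81/16, -1215/128, 5103/256, -45927/1024, 216513/2048, -8444007/32768, …
L₀ := L_f ⊗_s L_g (sym. prod.), ord ≤ 2.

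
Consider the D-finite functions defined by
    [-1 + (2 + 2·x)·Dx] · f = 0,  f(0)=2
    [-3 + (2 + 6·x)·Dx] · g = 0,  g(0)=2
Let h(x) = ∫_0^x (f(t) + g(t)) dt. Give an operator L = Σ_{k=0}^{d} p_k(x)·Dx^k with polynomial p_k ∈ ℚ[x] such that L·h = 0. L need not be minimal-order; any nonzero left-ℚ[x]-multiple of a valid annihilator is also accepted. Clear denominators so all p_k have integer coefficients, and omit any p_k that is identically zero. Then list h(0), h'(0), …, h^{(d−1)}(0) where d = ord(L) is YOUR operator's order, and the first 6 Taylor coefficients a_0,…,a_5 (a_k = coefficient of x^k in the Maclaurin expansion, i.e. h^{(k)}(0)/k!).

L = -3·Dx + (8 + 12·x)·Dx^2 + (4 + 16·x + 12·x^2)·Dx^3  (order 3).
h: a_k = 0, 4, 2, -5/6, 7/8, -41/32, …
ICs: h(0) = 0, h′(0) = 4, h′′(0) = 4.

f: a_k = 2, 1, -1/4, 1/8, -5/64, 7/128, …
g: a_k = 2, 3, -9/4, 27/8, -405/64, 1701/128, …
L₀ := lclm(L_f,L_g); ord L₀ ≤ 1+1.
h=∫h₀ ⇒ L = L₀·Dx.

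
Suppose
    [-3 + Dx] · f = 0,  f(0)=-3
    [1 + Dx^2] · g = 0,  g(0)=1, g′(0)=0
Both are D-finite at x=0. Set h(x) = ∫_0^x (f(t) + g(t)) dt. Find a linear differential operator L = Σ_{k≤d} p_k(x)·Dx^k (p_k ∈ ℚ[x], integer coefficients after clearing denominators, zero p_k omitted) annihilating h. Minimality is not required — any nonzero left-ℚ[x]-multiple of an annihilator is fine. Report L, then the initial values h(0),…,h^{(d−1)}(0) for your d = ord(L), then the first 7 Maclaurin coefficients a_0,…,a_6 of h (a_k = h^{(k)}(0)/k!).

L = -3·Dx + Dx^2 - 3·Dx^3 + Dx^4  (order 4).
h: a_k = 0, -2, -9/2, -14/3, -27/8, -121/60, -81/80, …
ICs: h(0) = 0, h′(0) = -2, h′′(0) = -9, h′′′(0) = -28.

f: a_k = -3, -9, -27/2, -27/2, -81/8, -243/40, -243/80, …
g: a_k = 1, 0, -1/2, 0, 1/24, 0, -1/720, …
Sum ⇒ L₀ = lclm(L_f,L_g) in ℚ(x)⟨Dx⟩.
Integrate: L := L₀·Dx.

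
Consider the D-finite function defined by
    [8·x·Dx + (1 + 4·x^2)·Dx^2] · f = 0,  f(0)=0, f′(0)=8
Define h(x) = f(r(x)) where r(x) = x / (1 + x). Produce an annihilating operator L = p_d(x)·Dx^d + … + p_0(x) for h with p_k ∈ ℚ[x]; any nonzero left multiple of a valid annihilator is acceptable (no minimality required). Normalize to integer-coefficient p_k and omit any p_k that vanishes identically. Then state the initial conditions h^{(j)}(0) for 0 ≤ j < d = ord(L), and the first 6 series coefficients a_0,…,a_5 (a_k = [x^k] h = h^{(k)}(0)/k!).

f: a_k = 0, 8, 0, -32/3, 0, 128/5, …
f∘r: x↦r, Dx↦Dx/r' in L_f ⇒ L₀.
L = (2 + 10·x)·Dx + (1 + 2·x + 5·x^2)·Dx^2  (order 2).
h: a_k = 0, 8, -8, -8/3, 24, -152/5, …
ICs: h(0) = 0, h′(0) = 8.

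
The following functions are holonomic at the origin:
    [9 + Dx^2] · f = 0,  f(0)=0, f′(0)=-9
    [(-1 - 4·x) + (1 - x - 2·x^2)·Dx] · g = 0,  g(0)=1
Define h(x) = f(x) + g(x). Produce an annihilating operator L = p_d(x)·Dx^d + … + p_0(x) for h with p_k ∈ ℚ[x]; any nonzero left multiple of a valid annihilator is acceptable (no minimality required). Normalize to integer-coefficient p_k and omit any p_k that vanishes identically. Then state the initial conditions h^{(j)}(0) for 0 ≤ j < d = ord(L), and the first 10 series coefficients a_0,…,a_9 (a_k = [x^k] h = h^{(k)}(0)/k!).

f: a_k = 0, -9, 0, 27/2, 0, -243/40, 0, 729/560, 0, -729/4480, …
g: a_k = 1, 1, 3, 5, 11, 21, 43, 85, 171, 341, …
Sum ⇒ L₀ = lclm(L_f,L_g) in ℚ(x)⟨Dx⟩.
L = (-117 - 486·x - 135·x^2 - 360·x^3 - 540·x^4 - 432·x^5) + (45 - 63·x - 81·x^2 + 153·x^3 + 18·x^4 - 324·x^5 - 216·x^6)·Dx + (-13 - 54·x - 15·x^2 - 40·x^3 - 60·x^4 - 48·x^5)·Dx^2 + (5 - 7·x - 9·x^2 + 17·x^3 + 2·x^4 - 36·x^5 - 24·x^6)·Dx^3  (order 3).
h: a_k = 1, -8, 3, 37/2, 11, 597/40, 43, 48329/560, 171, 1526951/4480, …
ICs: h(0) = 1, h′(0) = -8, h′′(0) = 6.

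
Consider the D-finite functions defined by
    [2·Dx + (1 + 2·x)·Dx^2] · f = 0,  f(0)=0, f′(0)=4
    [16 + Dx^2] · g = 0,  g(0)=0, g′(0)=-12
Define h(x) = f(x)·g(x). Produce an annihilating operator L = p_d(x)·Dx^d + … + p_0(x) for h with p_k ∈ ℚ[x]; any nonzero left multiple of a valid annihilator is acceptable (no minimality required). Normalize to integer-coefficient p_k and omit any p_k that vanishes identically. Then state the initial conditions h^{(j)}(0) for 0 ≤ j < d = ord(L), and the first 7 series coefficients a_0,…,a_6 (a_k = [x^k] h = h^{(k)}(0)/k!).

f: a_k = 0, 4, -4, 16/3, -8, 64/5, -64/3, …
g: a_k = 0, -12, 0, 32, 0, -128/5, 0, …
f·g: L₀ = L_f ⊗_s L_g, ord ≤ 2·2.
L = (2688 + 27648·x + 93184·x^2 + 131072·x^3 + 65536·x^4) + (896 + 5888·x + 12288·x^2 + 8192·x^3)·Dx + (408 + 3712·x + 11904·x^2 + 16384·x^3 + 8192·x^4)·Dx^2 + (56 + 368·x + 768·x^2 + 512·x^3)·Dx^3 + (15 + 124·x + 380·x^2 + 512·x^3 + 256·x^4)·Dx^4  (order 4).
h: a_k = 0, 0, -48, 48, 64, -32, -256/3, …
ICs: h(0) = 0, h′(0) = 0, h′′(0) = -96, h′′′(0) = 288.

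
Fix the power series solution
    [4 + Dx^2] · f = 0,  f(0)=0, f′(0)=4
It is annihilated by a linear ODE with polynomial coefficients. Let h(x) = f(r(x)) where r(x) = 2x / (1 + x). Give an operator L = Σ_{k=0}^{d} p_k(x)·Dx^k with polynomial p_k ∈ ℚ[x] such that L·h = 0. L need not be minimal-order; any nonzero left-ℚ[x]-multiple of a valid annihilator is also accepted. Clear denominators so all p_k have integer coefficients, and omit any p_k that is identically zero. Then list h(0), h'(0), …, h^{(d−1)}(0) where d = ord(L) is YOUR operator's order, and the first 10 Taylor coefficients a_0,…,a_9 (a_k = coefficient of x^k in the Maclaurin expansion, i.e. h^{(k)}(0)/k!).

L = 16 + (2 + 6·x + 6·x^2 + 2·x^3)·Dx + (1 + 4·x + 6·x^2 + 4·x^3 + x^4)·Dx^2  (order 2).
h: a_k = 0, 8, -8, -40/3, 56, -1544/15, 120, -19688/315, -5032/45, 240824/567, …
ICs: h(0) = 0, h′(0) = 8.

f: a_k = 0, 4, 0, -8/3, 0, 8/15, 0, -16/315, 0, 8/2835, …
h₀=f(r): pull back L_f along r ⇒ L₀.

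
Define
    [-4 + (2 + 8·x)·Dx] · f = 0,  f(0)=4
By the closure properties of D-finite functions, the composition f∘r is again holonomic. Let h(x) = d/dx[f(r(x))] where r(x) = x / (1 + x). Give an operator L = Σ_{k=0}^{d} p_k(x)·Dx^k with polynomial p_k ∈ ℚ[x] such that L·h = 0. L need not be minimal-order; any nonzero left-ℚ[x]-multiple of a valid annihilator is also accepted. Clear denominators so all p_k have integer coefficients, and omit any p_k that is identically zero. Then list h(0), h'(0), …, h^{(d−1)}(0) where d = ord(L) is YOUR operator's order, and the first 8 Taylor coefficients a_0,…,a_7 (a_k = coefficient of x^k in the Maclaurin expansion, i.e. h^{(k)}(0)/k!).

L = (-4 - 10·x) + (-1 - 6·x - 5·x^2)·Dx  (order 1).
h: a_k = 8, -32, 120, -480, 2040, -9024, 40936, -188800, …
ICs: h(0) = 8.

f: a_k = 4, 8, -8, 16, -40, 112, -336, 1056, …
Substitute x→r, Dx→(1/r')Dx; clear ⇒ L₀.
h=h₀': d/dx-closure on L₀ ⇒ L.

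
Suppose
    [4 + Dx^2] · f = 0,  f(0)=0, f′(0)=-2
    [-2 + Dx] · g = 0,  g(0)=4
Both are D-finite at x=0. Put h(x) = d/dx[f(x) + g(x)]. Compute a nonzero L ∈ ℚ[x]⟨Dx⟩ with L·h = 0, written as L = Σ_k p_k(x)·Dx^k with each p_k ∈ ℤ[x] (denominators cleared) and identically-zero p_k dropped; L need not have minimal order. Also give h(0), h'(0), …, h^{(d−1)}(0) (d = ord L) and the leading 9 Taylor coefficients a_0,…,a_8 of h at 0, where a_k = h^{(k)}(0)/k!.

L = 8 - 4·Dx + 2·Dx^2 - Dx^3  (order 3).
h: a_k = 6, 16, 20, 32/3, 4, 32/15, 8/9, 64/315, 4/105, …
ICs: h(0) = 6, h′(0) = 16, h′′(0) = 40.

f: a_k = 0, -2, 0, 4/3, 0, -4/15, 0, 8/315, 0, …
g: a_k = 4, 8, 8, 16/3, 8/3, 16/15, 16/45, 32/315, 8/315, …
h₀=f+g: left-lcm gives L₀, ord ≤ 3.
Derive L from L₀ (diff closure).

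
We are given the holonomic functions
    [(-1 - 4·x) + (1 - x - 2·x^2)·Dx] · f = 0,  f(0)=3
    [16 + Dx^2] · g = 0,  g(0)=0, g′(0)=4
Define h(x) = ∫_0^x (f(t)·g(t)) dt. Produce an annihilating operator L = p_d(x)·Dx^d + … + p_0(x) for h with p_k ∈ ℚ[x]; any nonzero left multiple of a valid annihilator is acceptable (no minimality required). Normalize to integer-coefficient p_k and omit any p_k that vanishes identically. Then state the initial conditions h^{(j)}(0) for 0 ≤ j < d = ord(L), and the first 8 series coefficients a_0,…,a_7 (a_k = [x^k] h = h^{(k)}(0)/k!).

L = (-12 + 16·x + 32·x^2)·Dx + (2 + 8·x)·Dx^2 + (-1 + x + 2·x^2)·Dx^3  (order 3).
h: a_k = 0, 0, 6, 4, 1, 28/5, 154/15, 84/5, …
ICs: h(0) = 0, h′(0) = 0, h′′(0) = 12.

f: a_k = 3, 3, 9, 15, 33, 63, 129, 255, …
g: a_k = 0, 4, 0, -32/3, 0, 128/15, 0, -1024/315, …
Sym-product of L_f,L_g gives L₀ (≤ ord 2).
h=∫₀ˣh₀: take L = L₀·Dx.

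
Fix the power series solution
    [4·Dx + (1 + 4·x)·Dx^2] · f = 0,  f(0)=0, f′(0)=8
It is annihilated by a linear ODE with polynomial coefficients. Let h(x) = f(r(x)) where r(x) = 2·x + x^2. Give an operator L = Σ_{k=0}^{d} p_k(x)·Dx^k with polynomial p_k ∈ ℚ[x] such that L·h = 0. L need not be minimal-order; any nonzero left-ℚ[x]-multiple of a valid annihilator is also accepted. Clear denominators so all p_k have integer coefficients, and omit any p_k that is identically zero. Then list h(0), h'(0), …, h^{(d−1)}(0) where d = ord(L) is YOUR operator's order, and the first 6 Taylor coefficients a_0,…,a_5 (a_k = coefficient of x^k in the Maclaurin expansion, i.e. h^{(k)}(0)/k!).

f: a_k = 0, 8, -16, 128/3, -128, 2048/5, …
f∘r: x↦r, Dx↦Dx/r' in L_f ⇒ L₀.
L = (7 + 8·x + 4·x^2)·Dx + (1 + 9·x + 12·x^2 + 4·x^3)·Dx^2  (order 2).
h: a_k = 0, 16, -56, 832/3, -1552, 46336/5, …
ICs: h(0) = 0, h′(0) = 16.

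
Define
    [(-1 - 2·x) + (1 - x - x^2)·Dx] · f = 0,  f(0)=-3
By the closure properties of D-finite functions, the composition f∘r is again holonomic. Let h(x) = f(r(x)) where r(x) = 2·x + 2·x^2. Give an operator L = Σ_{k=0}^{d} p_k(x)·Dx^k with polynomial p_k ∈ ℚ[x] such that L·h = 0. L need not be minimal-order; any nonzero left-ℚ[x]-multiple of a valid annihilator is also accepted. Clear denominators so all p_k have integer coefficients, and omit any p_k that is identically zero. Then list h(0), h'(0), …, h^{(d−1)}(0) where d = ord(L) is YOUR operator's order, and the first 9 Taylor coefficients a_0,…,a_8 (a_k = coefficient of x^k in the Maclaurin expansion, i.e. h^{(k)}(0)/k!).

f: a_k = -3, -3, -6, -9, -15, -24, -39, -63, -102, …
h₀=f(r): pull back L_f along r ⇒ L₀.
L = (2 + 12·x + 24·x^2 + 16·x^3) + (-1 + 2·x + 6·x^2 + 8·x^3 + 4·x^4)·Dx  (order 1).
h: a_k = -3, -6, -30, -120, -480, -1944, -7848, -31680, -127920, …
ICs: h(0) = -3.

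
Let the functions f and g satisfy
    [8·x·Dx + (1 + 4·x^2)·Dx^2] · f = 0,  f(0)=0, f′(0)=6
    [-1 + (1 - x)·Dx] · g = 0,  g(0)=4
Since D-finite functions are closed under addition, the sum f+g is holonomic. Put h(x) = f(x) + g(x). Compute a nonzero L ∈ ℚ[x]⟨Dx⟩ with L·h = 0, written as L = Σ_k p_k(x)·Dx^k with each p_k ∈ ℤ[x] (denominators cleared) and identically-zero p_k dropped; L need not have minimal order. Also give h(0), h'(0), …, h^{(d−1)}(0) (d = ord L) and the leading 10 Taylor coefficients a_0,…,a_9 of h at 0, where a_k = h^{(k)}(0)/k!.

f: a_k = 0, 6, 0, -8, 0, 96/5, 0, -384/7, 0, 512/3, …
g: a_k = 4, 4, 4, 4, 4, 4, 4, 4, 4, 4, …
h₀=f+g: left-lcm gives L₀, ord ≤ 3.
L = (8 - 32·x - 96·x^2)·Dx + (-7 + 8·x + 20·x^2 - 96·x^3)·Dx^2 + (1 + 3·x + 12·x^3 - 16·x^4)·Dx^3  (order 3).
h: a_k = 4, 10, 4, -4, 4, 116/5, 4, -356/7, 4, 524/3, …
ICs: h(0) = 4, h′(0) = 10, h′′(0) = 8.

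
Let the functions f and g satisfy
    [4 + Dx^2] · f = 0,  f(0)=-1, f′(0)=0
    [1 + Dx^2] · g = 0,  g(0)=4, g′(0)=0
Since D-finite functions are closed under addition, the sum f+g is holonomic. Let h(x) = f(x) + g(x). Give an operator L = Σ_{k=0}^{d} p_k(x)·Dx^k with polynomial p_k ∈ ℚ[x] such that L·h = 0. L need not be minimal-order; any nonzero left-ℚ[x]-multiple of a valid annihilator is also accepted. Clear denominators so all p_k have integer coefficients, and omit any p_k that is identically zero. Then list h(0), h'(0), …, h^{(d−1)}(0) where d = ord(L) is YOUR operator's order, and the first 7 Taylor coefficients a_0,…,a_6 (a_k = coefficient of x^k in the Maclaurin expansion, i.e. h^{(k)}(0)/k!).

L = 4 + 5·Dx^2 + Dx^4  (order 4).
h: a_k = 3, 0, 0, 0, -1/2, 0, 1/12, …
ICs: h(0) = 3, h′(0) = 0, h′′(0) = 0, h′′′(0) = 0.

f: a_k = -1, 0, 2, 0, -2/3, 0, 4/45, …
g: a_k = 4, 0, -2, 0, 1/6, 0, -1/180, …
Sum ⇒ L₀ = lclm(L_f,L_g) in ℚ(x)⟨Dx⟩.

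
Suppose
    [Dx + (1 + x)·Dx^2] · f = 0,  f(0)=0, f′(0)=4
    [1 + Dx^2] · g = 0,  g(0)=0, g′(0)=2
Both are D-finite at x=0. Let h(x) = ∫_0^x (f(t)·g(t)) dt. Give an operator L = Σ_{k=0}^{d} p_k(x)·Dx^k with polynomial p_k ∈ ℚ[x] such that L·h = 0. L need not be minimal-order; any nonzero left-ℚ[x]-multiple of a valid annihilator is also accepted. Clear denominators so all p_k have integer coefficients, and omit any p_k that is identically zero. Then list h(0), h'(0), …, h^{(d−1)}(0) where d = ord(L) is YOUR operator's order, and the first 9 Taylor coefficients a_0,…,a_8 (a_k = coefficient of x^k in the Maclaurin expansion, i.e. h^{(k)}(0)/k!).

L = (-3 + 6·x + 19·x^2 + 16·x^3 + 4·x^4)·Dx + (4 + 20·x + 24·x^2 + 8·x^3)·Dx^2 + (20·x + 42·x^2 + 32·x^3 + 8·x^4)·Dx^3 + (4 + 20·x + 24·x^2 + 8·x^3)·Dx^4 + (3 + 14·x + 23·x^2 + 16·x^3 + 4·x^4)·Dx^5  (order 5).
h: a_k = 0, 0, 0, 8/3, -1, 4/15, -2/9, 11/63, -31/240, …
ICs: h(0) = 0, h′(0) = 0, h′′(0) = 0, h′′′(0) = 16, h′′′′(0) = -24.

f: a_k = 0, 4, -2, 4/3, -1, 4/5, -2/3, 4/7, -1/2, …
g: a_k = 0, 2, 0, -1/3, 0, 1/60, 0, -1/2520, 0, …
Sym-product of L_f,L_g gives L₀ (≤ ord 4).
Integrate: L := L₀·Dx.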